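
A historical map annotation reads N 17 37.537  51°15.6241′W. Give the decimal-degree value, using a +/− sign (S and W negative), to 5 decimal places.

17.62562, -51.26040

φ: 37.537′ = 0.625617°; total 17.625617
N ⇒ keep positive
λ: 51 + 15.6241/60 = 51.260402
hemisphere W, so the sign is −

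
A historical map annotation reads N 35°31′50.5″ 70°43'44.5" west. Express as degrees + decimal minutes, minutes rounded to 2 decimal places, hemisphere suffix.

Lat: seconds/60 = 0.84167; minutes = 31 + 0.84167 = 31.8417
Lon: seconds/60 = 0.74167; minutes = 43 + 0.74167 = 43.7417

35° 31.84′ N, 70° 43.74′ W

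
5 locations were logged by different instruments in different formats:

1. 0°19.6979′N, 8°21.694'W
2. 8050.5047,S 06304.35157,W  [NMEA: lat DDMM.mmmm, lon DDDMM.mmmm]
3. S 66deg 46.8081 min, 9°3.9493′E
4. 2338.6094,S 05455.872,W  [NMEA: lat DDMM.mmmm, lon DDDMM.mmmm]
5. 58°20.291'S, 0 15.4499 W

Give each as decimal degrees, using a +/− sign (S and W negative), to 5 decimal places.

1. 0.32830, -8.36157
2. -80.84175, -63.07253
3. -66.78014, 9.06582
4. -23.64349, -54.93120
5. -58.33818, -0.25750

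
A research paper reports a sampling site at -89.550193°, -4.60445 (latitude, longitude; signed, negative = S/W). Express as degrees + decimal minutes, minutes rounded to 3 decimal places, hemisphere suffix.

Latitude is negative → S; |value| = 89.550193
Lat: minutes = (89.550193 − 89) × 60 = 33.01158
Longitude is negative → W; |value| = 4.604450
Longitude: minutes = (4.604450 − 4) × 60 = 36.26700

89° 33.012′ S, 4° 36.267′ W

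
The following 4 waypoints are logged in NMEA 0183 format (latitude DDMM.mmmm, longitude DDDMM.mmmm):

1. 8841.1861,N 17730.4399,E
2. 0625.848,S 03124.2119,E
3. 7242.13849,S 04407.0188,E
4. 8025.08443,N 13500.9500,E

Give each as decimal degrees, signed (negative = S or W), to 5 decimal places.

Point 1:
  Latitude: split at 2 digits → 88° and 41.1861′; 88 + 41.1861/60 = 88.686435
  N → positive
  Longitude: degrees = first 3 digits = 177, minutes = 30.4399; 177 + 30.4399/60 = 177.507332
  E → positive
Point 2:
  Latitude: degrees = first 2 digits = 6, minutes = 25.848; 6 + 25.848/60 = 6.430800
  S → negative
  λ: degrees = first 3 digits = 31, minutes = 24.2119; 31 + 24.2119/60 = 31.403532
  E → positive
Point 3:
  Lat: split at 2 digits → 72° and 42.13849′; 72 + 42.13849/60 = 72.702308
  hemisphere S, so the sign is −
  Longitude: split at 3 digits → 044° and 7.0188′; 44 + 7.0188/60 = 44.116980
  E ⇒ keep positive
Point 4:
  φ: split at 2 digits → 80° and 25.08443′; 80 + 25.08443/60 = 80.418074
  N → positive
  λ: degrees = first 3 digits = 135, minutes = 0.95; 135 + 0.95/60 = 135.015833
  E ⇒ keep positive

1. 88.68644, 177.50733
2. -6.43080, 31.40353
3. -72.70231, 44.11698
4. 80.41807, 135.01583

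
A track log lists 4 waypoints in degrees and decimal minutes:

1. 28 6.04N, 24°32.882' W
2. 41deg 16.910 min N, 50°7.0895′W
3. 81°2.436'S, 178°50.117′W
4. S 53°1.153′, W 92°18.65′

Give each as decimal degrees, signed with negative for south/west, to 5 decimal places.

1. 28.10067, -24.54803
2. 41.28183, -50.11816
3. -81.04060, -178.83528
4. -53.01922, -92.31083

Point 1:
  Latitude: 28 + 6.04/60 = 28.100667
  N → positive
  Lon: 32.882′ = 0.548033°; total 24.548033
  W → negative
Point 2:
  φ: 41 + 16.91/60 = 41.281833
  N ⇒ keep positive
  λ: 50 + 7.0895/60 = 50.118158
  W ⇒ negate
Point 3:
  φ: 81 + 2.436/60 = 81.040600
  hemisphere S, so the sign is −
  λ: 178 + 50.117/60 = 178.835283
  hemisphere W, so the sign is −
Point 4:
  Latitude: 1.153′ = 0.019217°; total 53.019217
  S ⇒ negate
  Longitude: 92 + 18.65/60 = 92.310833
  W → negative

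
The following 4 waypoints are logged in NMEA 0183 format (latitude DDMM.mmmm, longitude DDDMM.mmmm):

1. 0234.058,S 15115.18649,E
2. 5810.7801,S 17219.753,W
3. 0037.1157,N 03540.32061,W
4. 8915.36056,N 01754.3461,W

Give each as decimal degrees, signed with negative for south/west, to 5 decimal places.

Point 1:
  Latitude: split at 2 digits → 02° and 34.058′; 2 + 34.058/60 = 2.567633
  S → negative
  Lon: split at 3 digits → 151° and 15.18649′; 151 + 15.18649/60 = 151.253108
  E → positive
Point 2:
  φ: degrees = first 2 digits = 58, minutes = 10.7801; 58 + 10.7801/60 = 58.179668
  S → negative
  λ: split at 3 digits → 172° and 19.753′; 172 + 19.753/60 = 172.329217
  W ⇒ negate
Point 3:
  Lat: split at 2 digits → 00° and 37.1157′; 0 + 37.1157/60 = 0.618595
  N ⇒ keep positive
  Longitude: degrees = first 3 digits = 35, minutes = 40.32061; 35 + 40.32061/60 = 35.672010
  hemisphere W, so the sign is −
Point 4:
  φ: split at 2 digits → 89° and 15.36056′; 89 + 15.36056/60 = 89.256009
  N ⇒ keep positive
  Longitude: degrees = first 3 digits = 17, minutes = 54.3461; 17 + 54.3461/60 = 17.905768
  hemisphere W, so the sign is −

1. -2.56763, 151.25311
2. -58.17967, -172.32922
3. 0.61860, -35.67201
4. 89.25601, -17.90577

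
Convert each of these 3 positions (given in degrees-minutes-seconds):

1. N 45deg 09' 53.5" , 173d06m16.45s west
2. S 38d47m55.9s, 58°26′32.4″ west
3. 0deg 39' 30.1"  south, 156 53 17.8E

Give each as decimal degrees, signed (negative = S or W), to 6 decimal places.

1. 45.164861, -173.104569
2. -38.798861, -58.442333
3. -0.658361, 156.888278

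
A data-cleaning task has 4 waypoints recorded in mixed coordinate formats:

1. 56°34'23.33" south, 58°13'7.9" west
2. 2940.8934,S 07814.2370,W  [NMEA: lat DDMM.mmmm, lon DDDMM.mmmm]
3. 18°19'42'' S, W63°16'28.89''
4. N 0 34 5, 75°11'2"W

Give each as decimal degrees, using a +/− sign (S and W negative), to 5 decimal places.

1. -56.57315, -58.21886
2. -29.68156, -78.23728
3. -18.32833, -63.27469
4. 0.56806, -75.18389

Point 1:
  φ: 56° + 34/60 + 23.33/3600 = 56 + 0.566667 + 0.006481 = 56.573147
  S → negative
  Longitude: 58° + 13/60 + 7.9/3600 = 58 + 0.216667 + 0.002194 = 58.218861
  W → negative
Point 2:
  Lat: split at 2 digits → 29° and 40.8934′; 29 + 40.8934/60 = 29.681557
  S → negative
  Lon: split at 3 digits → 078° and 14.237′; 78 + 14.237/60 = 78.237283
  hemisphere W, so the sign is −
Point 3:
  Latitude: 18° + 19/60 + 42/3600 = 18 + 0.316667 + 0.011667 = 18.328333
  S ⇒ negate
  Lon: 63 + 16/60 + 28.89/3600 = 63.274692
  hemisphere W, so the sign is −
Point 4:
  φ: 34′ + 5″ = 34.08333′; 0 + 34.08333/60 = 0.568056
  N ⇒ keep positive
  Longitude: 11′ + 2″ = 11.03333′; 75 + 11.03333/60 = 75.183889
  W ⇒ negate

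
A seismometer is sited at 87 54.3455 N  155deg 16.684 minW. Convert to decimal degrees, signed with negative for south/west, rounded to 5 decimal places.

Latitude: 54.3455′ = 0.905758°; total 87.905758
N ⇒ keep positive
λ: 16.684′ = 0.278067°; total 155.278067
W → negative

87.90576, -155.27807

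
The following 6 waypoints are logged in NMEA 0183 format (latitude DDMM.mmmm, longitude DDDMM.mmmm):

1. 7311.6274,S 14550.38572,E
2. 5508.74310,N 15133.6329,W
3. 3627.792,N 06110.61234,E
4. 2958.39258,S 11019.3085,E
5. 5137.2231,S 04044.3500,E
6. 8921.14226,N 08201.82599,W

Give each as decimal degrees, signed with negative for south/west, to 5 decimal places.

1. -73.19379, 145.83976
2. 55.14572, -151.56055
3. 36.46320, 61.17687
4. -29.97321, 110.32181
5. -51.62039, 40.73917
6. 89.35237, -82.03043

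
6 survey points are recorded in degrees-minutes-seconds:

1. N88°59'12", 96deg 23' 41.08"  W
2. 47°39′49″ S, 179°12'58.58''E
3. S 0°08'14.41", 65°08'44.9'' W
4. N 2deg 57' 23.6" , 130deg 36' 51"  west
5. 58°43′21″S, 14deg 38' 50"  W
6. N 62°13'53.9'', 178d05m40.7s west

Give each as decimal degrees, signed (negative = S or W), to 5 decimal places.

Point 1:
  Lat: 88° + 59/60 + 12/3600 = 88 + 0.983333 + 0.003333 = 88.986667
  N → positive
  Lon: 23′ + 41.08″ = 23.68467′; 96 + 23.68467/60 = 96.394744
  W ⇒ negate
Point 2:
  Lat: 47 + 39/60 + 49/3600 = 47.663611
  hemisphere S, so the sign is −
  Longitude: 12′ + 58.58″ = 12.97633′; 179 + 12.97633/60 = 179.216272
  E → positive
Point 3:
  Lat: 8′ + 14.41″ = 8.24017′; 0 + 8.24017/60 = 0.137336
  S ⇒ negate
  Longitude: 65 + 8/60 + 44.9/3600 = 65.145806
  hemisphere W, so the sign is −
Point 4:
  Lat: 57′ + 23.6″ = 57.39333′; 2 + 57.39333/60 = 2.956556
  N → positive
  λ: 130 + 36/60 + 51/3600 = 130.614167
  W → negative
Point 5:
  Lat: 58 + 43/60 + 21/3600 = 58.722500
  S ⇒ negate
  Longitude: 14 + 38/60 + 50/3600 = 14.647222
  W → negative
Point 6:
  φ: 62 + 13/60 + 53.9/3600 = 62.231639
  N → positive
  Longitude: 178 + 5/60 + 40.7/3600 = 178.094639
  W ⇒ negate

1. 88.98667, -96.39474
2. -47.66361, 179.21627
3. -0.13734, -65.14581
4. 2.95656, -130.61417
5. -58.72250, -14.64722
6. 62.23164, -178.09464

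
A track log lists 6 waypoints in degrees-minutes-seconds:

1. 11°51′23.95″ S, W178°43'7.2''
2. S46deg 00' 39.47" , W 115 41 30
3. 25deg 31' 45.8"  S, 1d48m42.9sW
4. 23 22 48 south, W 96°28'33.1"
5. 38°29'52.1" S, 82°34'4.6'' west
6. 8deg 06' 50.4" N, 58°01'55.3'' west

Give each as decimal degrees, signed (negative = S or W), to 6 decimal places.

1. -11.856653, -178.718667
2. -46.010964, -115.691667
3. -25.529389, -1.811917
4. -23.380000, -96.475861
5. -38.497806, -82.567944
6. 8.114000, -58.032028

Point 1:
  Lat: 11 + 51/60 + 23.95/3600 = 11.8566528
  S ⇒ negate
  Lon: 178° + 43/60 + 7.2/3600 = 178 + 0.716667 + 0.002000 = 178.7186667
  hemisphere W, so the sign is −
Point 2:
  φ: 46° + 0/60 + 39.47/3600 = 46 + 0.000000 + 0.010964 = 46.0109639
  S ⇒ negate
  λ: 115 + 41/60 + 30/3600 = 115.6916667
  W → negative
Point 3:
  φ: 25 + 31/60 + 45.8/3600 = 25.5293889
  S ⇒ negate
  Lon: 48′ + 42.9″ = 48.71500′; 1 + 48.71500/60 = 1.8119167
  W → negative
Point 4:
  Latitude: 23° + 22/60 + 48/3600 = 23 + 0.366667 + 0.013333 = 23.3800000
  S ⇒ negate
  λ: 96 + 28/60 + 33.1/3600 = 96.4758611
  W → negative
Point 5:
  φ: 29′ + 52.1″ = 29.86833′; 38 + 29.86833/60 = 38.4978056
  hemisphere S, so the sign is −
  λ: 34′ + 4.6″ = 34.07667′; 82 + 34.07667/60 = 82.5679444
  hemisphere W, so the sign is −
Point 6:
  φ: 6′ + 50.4″ = 6.84000′; 8 + 6.84000/60 = 8.1140000
  N → positive
  λ: 58° + 1/60 + 55.3/3600 = 58 + 0.016667 + 0.015361 = 58.0320278
  W → negative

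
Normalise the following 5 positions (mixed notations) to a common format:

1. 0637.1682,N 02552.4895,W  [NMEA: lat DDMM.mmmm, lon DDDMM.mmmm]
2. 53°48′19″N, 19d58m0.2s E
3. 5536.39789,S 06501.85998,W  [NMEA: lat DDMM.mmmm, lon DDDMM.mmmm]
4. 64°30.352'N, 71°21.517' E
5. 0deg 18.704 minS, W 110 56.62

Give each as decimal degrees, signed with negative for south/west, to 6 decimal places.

1. 6.619470, -25.874825
2. 53.805278, 19.966722
3. -55.606632, -65.031000
4. 64.505867, 71.358617
5. -0.311733, -110.943667

Point 1:
  Lat: split at 2 digits → 06° and 37.1682′; 6 + 37.1682/60 = 6.6194700
  N ⇒ keep positive
  λ: split at 3 digits → 025° and 52.4895′; 25 + 52.4895/60 = 25.8748250
  W ⇒ negate
Point 2:
  Lat: 48′ + 19″ = 48.31667′; 53 + 48.31667/60 = 53.8052778
  N → positive
  Lon: 58′ + 0.2″ = 58.00333′; 19 + 58.00333/60 = 19.9667222
  E → positive
Point 3:
  Latitude: degrees = first 2 digits = 55, minutes = 36.39789; 55 + 36.39789/60 = 55.6066315
  hemisphere S, so the sign is −
  Lon: degrees = first 3 digits = 65, minutes = 1.85998; 65 + 1.85998/60 = 65.0309997
  W ⇒ negate
Point 4:
  Latitude: 64 + 30.352/60 = 64.5058667
  N ⇒ keep positive
  Longitude: 21.517′ = 0.358617°; total 71.3586167
  E ⇒ keep positive
Point 5:
  Latitude: 18.704′ = 0.311733°; total 0.3117333
  hemisphere S, so the sign is −
  Lon: 56.62′ = 0.943667°; total 110.9436667
  hemisphere W, so the sign is −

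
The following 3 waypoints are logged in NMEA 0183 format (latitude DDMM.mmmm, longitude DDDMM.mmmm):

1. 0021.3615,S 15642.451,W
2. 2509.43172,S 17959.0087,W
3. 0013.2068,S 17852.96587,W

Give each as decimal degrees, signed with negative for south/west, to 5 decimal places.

1. -0.35603, -156.70752
2. -25.15720, -179.98348
3. -0.22011, -178.88276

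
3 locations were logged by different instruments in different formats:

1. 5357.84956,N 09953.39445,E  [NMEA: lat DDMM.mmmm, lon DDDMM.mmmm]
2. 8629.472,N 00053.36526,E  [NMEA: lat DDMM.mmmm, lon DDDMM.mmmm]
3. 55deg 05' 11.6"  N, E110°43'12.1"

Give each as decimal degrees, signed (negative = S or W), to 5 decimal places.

Point 1:
  φ: split at 2 digits → 53° and 57.84956′; 53 + 57.84956/60 = 53.964159
  N → positive
  Longitude: degrees = first 3 digits = 99, minutes = 53.39445; 99 + 53.39445/60 = 99.889908
  E → positive
Point 2:
  φ: degrees = first 2 digits = 86, minutes = 29.472; 86 + 29.472/60 = 86.491200
  N ⇒ keep positive
  Lon: split at 3 digits → 000° and 53.36526′; 0 + 53.36526/60 = 0.889421
  E → positive
Point 3:
  φ: 55 + 5/60 + 11.6/3600 = 55.086556
  N ⇒ keep positive
  Lon: 110° + 43/60 + 12.1/3600 = 110 + 0.716667 + 0.003361 = 110.720028
  E ⇒ keep positive

1. 53.96416, 99.88991
2. 86.49120, 0.88942
3. 55.08656, 110.72003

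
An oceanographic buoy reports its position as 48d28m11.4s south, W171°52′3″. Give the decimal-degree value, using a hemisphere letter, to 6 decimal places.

48.469833° S, 171.867500° W

φ: 28′ + 11.4″ = 28.19000′; 48 + 28.19000/60 = 48.4698333
λ: 171 + 52/60 + 3/3600 = 171.8675000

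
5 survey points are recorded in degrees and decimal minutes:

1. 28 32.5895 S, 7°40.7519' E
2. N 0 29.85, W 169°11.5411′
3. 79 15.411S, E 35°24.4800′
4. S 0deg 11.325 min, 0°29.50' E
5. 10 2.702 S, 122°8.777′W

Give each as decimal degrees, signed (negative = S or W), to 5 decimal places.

1. -28.54316, 7.67920
2. 0.49750, -169.19235
3. -79.25685, 35.40800
4. -0.18875, 0.49167
5. -10.04503, -122.14628

Point 1:
  Lat: 32.5895′ = 0.543158°; total 28.543158
  S → negative
  Lon: 7 + 40.7519/60 = 7.679198
  E → positive
Point 2:
  Lat: 0 + 29.85/60 = 0.497500
  N → positive
  Longitude: 169 + 11.5411/60 = 169.192352
  hemisphere W, so the sign is −
Point 3:
  Latitude: 15.411′ = 0.256850°; total 79.256850
  S ⇒ negate
  Longitude: 24.48′ = 0.408000°; total 35.408000
  E → positive
Point 4:
  Lat: 11.325′ = 0.188750°; total 0.188750
  S ⇒ negate
  λ: 0 + 29.5/60 = 0.491667
  E ⇒ keep positive
Point 5:
  Latitude: 2.702′ = 0.045033°; total 10.045033
  S → negative
  Lon: 122 + 8.777/60 = 122.146283
  W → negative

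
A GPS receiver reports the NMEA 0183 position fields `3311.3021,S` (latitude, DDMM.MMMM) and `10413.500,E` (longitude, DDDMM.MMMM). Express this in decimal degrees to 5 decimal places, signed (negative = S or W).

-33.18837, 104.22500

φ: split at 2 digits → 33° and 11.3021′; 33 + 11.3021/60 = 33.188368
S ⇒ negate
λ: split at 3 digits → 104° and 13.5′; 104 + 13.5/60 = 104.225000
E ⇒ keep positive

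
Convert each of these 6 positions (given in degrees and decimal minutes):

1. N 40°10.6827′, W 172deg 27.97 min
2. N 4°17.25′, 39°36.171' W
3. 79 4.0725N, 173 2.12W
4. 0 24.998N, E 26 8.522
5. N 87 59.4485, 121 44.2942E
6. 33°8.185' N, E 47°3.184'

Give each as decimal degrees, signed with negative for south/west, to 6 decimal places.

Point 1:
  Lat: 10.6827′ = 0.178045°; total 40.1780450
  N ⇒ keep positive
  Lon: 27.97′ = 0.466167°; total 172.4661667
  W ⇒ negate
Point 2:
  φ: 17.25′ = 0.287500°; total 4.2875000
  N ⇒ keep positive
  λ: 39 + 36.171/60 = 39.6028500
  W → negative
Point 3:
  Lat: 4.0725′ = 0.067875°; total 79.0678750
  N ⇒ keep positive
  Longitude: 2.12′ = 0.035333°; total 173.0353333
  W ⇒ negate
Point 4:
  φ: 0 + 24.998/60 = 0.4166333
  N ⇒ keep positive
  Longitude: 26 + 8.522/60 = 26.1420333
  E → positive
Point 5:
  φ: 87 + 59.4485/60 = 87.9908083
  N → positive
  λ: 44.2942′ = 0.738237°; total 121.7382367
  E ⇒ keep positive
Point 6:
  Lat: 8.185′ = 0.136417°; total 33.1364167
  N → positive
  Longitude: 3.184′ = 0.053067°; total 47.0530667
  E → positive

1. 40.178045, -172.466167
2. 4.287500, -39.602850
3. 79.067875, -173.035333
4. 0.416633, 26.142033
5. 87.990808, 121.738237
6. 33.136417, 47.053067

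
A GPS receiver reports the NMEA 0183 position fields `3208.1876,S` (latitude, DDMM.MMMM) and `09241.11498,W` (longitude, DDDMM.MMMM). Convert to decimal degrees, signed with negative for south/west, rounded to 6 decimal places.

Latitude: degrees = first 2 digits = 32, minutes = 8.1876; 32 + 8.1876/60 = 32.1364600
S ⇒ negate
λ: split at 3 digits → 092° and 41.11498′; 92 + 41.11498/60 = 92.6852497
hemisphere W, so the sign is −

-32.136460, -92.685250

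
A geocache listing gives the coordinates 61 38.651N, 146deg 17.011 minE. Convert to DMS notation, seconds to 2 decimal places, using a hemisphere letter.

61°38′39.06″ N, 146°17′0.66″ E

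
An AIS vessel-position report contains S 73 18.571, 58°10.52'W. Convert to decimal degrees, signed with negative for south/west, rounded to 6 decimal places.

-73.309517, -58.175333

Latitude: 18.571′ = 0.309517°; total 73.3095167
hemisphere S, so the sign is −
Longitude: 10.52′ = 0.175333°; total 58.1753333
W ⇒ negate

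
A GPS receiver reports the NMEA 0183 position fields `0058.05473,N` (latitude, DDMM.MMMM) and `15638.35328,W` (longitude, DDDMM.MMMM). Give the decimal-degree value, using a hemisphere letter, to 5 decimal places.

0.96758° N, 156.63922° W

Lat: split at 2 digits → 00° and 58.05473′; 0 + 58.05473/60 = 0.967579
λ: split at 3 digits → 156° and 38.35328′; 156 + 38.35328/60 = 156.639221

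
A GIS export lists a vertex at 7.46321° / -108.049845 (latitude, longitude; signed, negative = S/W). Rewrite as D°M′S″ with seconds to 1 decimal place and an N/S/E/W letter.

7°27′47.6″ N, 108°02′59.4″ W

Latitude: 0.463210° → 27.79260′; 0.79260 × 60 = 47.556″
Longitude is negative → W; |value| = 108.049845
Longitude: whole degrees 108; 2.99070′ → 2′ and 59.442″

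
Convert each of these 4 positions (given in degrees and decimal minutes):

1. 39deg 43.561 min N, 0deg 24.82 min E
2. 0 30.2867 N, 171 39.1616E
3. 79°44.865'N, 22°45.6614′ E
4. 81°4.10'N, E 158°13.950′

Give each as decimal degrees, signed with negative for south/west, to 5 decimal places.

Point 1:
  φ: 43.561′ = 0.726017°; total 39.726017
  N ⇒ keep positive
  Longitude: 0 + 24.82/60 = 0.413667
  E ⇒ keep positive
Point 2:
  Lat: 0 + 30.2867/60 = 0.504778
  N ⇒ keep positive
  λ: 39.1616′ = 0.652693°; total 171.652693
  E ⇒ keep positive
Point 3:
  Lat: 79 + 44.865/60 = 79.747750
  N → positive
  Lon: 22 + 45.6614/60 = 22.761023
  E → positive
Point 4:
  Latitude: 81 + 4.1/60 = 81.068333
  N ⇒ keep positive
  λ: 158 + 13.95/60 = 158.232500
  E → positive

1. 39.72602, 0.41367
2. 0.50478, 171.65269
3. 79.74775, 22.76102
4. 81.06833, 158.23250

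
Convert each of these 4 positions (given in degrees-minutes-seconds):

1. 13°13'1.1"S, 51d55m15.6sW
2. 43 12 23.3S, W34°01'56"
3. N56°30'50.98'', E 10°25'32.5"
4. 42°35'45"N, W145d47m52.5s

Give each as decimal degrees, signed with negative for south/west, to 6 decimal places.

1. -13.216972, -51.921000
2. -43.206472, -34.032222
3. 56.514161, 10.425694
4. 42.595833, -145.797917

Point 1:
  Latitude: 13 + 13/60 + 1.1/3600 = 13.2169722
  S ⇒ negate
  λ: 51 + 55/60 + 15.6/3600 = 51.9210000
  hemisphere W, so the sign is −
Point 2:
  φ: 12′ + 23.3″ = 12.38833′; 43 + 12.38833/60 = 43.2064722
  S → negative
  Longitude: 34° + 1/60 + 56/3600 = 34 + 0.016667 + 0.015556 = 34.0322222
  hemisphere W, so the sign is −
Point 3:
  Lat: 30′ + 50.98″ = 30.84967′; 56 + 30.84967/60 = 56.5141611
  N → positive
  λ: 10 + 25/60 + 32.5/3600 = 10.4256944
  E → positive
Point 4:
  Lat: 42 + 35/60 + 45/3600 = 42.5958333
  N → positive
  Lon: 145 + 47/60 + 52.5/3600 = 145.7979167
  W → negative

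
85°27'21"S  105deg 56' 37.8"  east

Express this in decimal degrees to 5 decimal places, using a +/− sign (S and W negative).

-85.45583, 105.94383

φ: 85° + 27/60 + 21/3600 = 85 + 0.450000 + 0.005833 = 85.455833
S → negative
Longitude: 105 + 56/60 + 37.8/3600 = 105.943833
E ⇒ keep positive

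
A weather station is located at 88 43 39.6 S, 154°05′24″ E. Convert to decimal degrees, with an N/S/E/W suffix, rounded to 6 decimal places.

88.727667° S, 154.090000° E

Lat: 88 + 43/60 + 39.6/3600 = 88.7276667
Longitude: 154 + 5/60 + 24/3600 = 154.0900000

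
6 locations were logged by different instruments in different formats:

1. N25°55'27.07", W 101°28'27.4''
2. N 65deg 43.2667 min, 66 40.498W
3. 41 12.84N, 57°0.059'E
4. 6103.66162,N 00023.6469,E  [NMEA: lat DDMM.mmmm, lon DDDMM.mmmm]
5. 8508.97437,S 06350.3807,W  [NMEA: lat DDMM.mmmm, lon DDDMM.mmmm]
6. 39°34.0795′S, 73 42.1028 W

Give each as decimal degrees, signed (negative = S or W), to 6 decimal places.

1. 25.924186, -101.474278
2. 65.721112, -66.674967
3. 41.214000, 57.000983
4. 61.061027, 0.394115
5. -85.149573, -63.839678
6. -39.567992, -73.701713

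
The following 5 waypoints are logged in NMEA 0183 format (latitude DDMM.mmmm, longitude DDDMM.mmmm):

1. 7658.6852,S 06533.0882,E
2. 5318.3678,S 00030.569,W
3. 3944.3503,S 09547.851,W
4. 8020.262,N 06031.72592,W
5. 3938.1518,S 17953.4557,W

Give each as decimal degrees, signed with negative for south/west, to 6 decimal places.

1. -76.978087, 65.551470
2. -53.306130, -0.509483
3. -39.739172, -95.797517
4. 80.337700, -60.528765
5. -39.635863, -179.890928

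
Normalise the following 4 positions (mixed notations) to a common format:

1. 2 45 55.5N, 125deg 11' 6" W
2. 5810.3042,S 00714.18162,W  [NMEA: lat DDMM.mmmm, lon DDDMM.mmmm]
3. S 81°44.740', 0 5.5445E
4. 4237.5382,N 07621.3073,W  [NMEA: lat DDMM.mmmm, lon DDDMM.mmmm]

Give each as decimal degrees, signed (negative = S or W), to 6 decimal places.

1. 2.765417, -125.185000
2. -58.171737, -7.236360
3. -81.745667, 0.092408
4. 42.625637, -76.355122

Point 1:
  Lat: 45′ + 55.5″ = 45.92500′; 2 + 45.92500/60 = 2.7654167
  N ⇒ keep positive
  Lon: 125° + 11/60 + 6/3600 = 125 + 0.183333 + 0.001667 = 125.1850000
  W → negative
Point 2:
  φ: split at 2 digits → 58° and 10.3042′; 58 + 10.3042/60 = 58.1717367
  S → negative
  λ: split at 3 digits → 007° and 14.18162′; 7 + 14.18162/60 = 7.2363603
  W → negative
Point 3:
  Lat: 81 + 44.74/60 = 81.7456667
  hemisphere S, so the sign is −
  Lon: 5.5445′ = 0.092408°; total 0.0924083
  E → positive
Point 4:
  Latitude: split at 2 digits → 42° and 37.5382′; 42 + 37.5382/60 = 42.6256367
  N ⇒ keep positive
  λ: degrees = first 3 digits = 76, minutes = 21.3073; 76 + 21.3073/60 = 76.3551217
  W ⇒ negate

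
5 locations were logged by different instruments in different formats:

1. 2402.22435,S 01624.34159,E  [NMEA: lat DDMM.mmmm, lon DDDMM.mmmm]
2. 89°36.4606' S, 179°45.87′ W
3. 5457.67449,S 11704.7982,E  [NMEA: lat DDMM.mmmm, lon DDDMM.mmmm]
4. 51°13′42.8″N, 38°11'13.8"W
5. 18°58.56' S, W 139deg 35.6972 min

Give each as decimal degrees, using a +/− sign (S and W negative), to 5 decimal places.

1. -24.03707, 16.40569
2. -89.60768, -179.76450
3. -54.96124, 117.07997
4. 51.22856, -38.18717
5. -18.97600, -139.59495

Point 1:
  φ: split at 2 digits → 24° and 2.22435′; 24 + 2.22435/60 = 24.037073
  hemisphere S, so the sign is −
  Longitude: split at 3 digits → 016° and 24.34159′; 16 + 24.34159/60 = 16.405693
  E ⇒ keep positive
Point 2:
  Lat: 89 + 36.4606/60 = 89.607677
  S ⇒ negate
  Lon: 179 + 45.87/60 = 179.764500
  hemisphere W, so the sign is −
Point 3:
  Lat: split at 2 digits → 54° and 57.67449′; 54 + 57.67449/60 = 54.961242
  hemisphere S, so the sign is −
  λ: degrees = first 3 digits = 117, minutes = 4.7982; 117 + 4.7982/60 = 117.079970
  E ⇒ keep positive
Point 4:
  Lat: 13′ + 42.8″ = 13.71333′; 51 + 13.71333/60 = 51.228556
  N → positive
  Lon: 11′ + 13.8″ = 11.23000′; 38 + 11.23000/60 = 38.187167
  W ⇒ negate
Point 5:
  Latitude: 18 + 58.56/60 = 18.976000
  S → negative
  Lon: 35.6972′ = 0.594953°; total 139.594953
  hemisphere W, so the sign is −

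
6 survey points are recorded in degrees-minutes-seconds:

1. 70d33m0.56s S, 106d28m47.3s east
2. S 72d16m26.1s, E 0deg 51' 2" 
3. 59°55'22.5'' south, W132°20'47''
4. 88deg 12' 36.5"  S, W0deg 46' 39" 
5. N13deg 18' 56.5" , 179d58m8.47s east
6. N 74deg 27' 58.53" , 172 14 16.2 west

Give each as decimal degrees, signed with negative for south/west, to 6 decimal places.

1. -70.550156, 106.479806
2. -72.273917, 0.850556
3. -59.922917, -132.346389
4. -88.210139, -0.777500
5. 13.315694, 179.969019
6. 74.466258, -172.237833

Point 1:
  Lat: 70° + 33/60 + 0.56/3600 = 70 + 0.550000 + 0.000156 = 70.5501556
  S ⇒ negate
  Lon: 28′ + 47.3″ = 28.78833′; 106 + 28.78833/60 = 106.4798056
  E ⇒ keep positive
Point 2:
  φ: 72° + 16/60 + 26.1/3600 = 72 + 0.266667 + 0.007250 = 72.2739167
  S → negative
  Longitude: 0 + 51/60 + 2/3600 = 0.8505556
  E ⇒ keep positive
Point 3:
  φ: 55′ + 22.5″ = 55.37500′; 59 + 55.37500/60 = 59.9229167
  S → negative
  λ: 132 + 20/60 + 47/3600 = 132.3463889
  W ⇒ negate
Point 4:
  Latitude: 88 + 12/60 + 36.5/3600 = 88.2101389
  S → negative
  Longitude: 0° + 46/60 + 39/3600 = 0 + 0.766667 + 0.010833 = 0.7775000
  hemisphere W, so the sign is −
Point 5:
  Lat: 18′ + 56.5″ = 18.94167′; 13 + 18.94167/60 = 13.3156944
  N → positive
  λ: 58′ + 8.47″ = 58.14117′; 179 + 58.14117/60 = 179.9690194
  E ⇒ keep positive
Point 6:
  Latitude: 27′ + 58.53″ = 27.97550′; 74 + 27.97550/60 = 74.4662583
  N ⇒ keep positive
  Longitude: 172 + 14/60 + 16.2/3600 = 172.2378333
  hemisphere W, so the sign is −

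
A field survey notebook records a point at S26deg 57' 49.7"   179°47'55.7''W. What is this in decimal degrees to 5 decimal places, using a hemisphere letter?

26.96381° S, 179.79881° W

Latitude: 26° + 57/60 + 49.7/3600 = 26 + 0.950000 + 0.013806 = 26.963806
λ: 47′ + 55.7″ = 47.92833′; 179 + 47.92833/60 = 179.798806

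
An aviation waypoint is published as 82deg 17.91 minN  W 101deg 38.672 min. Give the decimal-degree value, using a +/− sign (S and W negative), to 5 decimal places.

82.29850, -101.64453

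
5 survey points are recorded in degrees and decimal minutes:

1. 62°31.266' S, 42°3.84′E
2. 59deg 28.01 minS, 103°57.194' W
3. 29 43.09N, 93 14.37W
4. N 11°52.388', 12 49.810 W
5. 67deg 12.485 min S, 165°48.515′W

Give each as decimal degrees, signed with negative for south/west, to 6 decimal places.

Point 1:
  φ: 31.266′ = 0.521100°; total 62.5211000
  S ⇒ negate
  λ: 3.84′ = 0.064000°; total 42.0640000
  E → positive
Point 2:
  φ: 28.01′ = 0.466833°; total 59.4668333
  hemisphere S, so the sign is −
  λ: 103 + 57.194/60 = 103.9532333
  hemisphere W, so the sign is −
Point 3:
  Lat: 43.09′ = 0.718167°; total 29.7181667
  N ⇒ keep positive
  Longitude: 93 + 14.37/60 = 93.2395000
  W → negative
Point 4:
  φ: 52.388′ = 0.873133°; total 11.8731333
  N ⇒ keep positive
  λ: 12 + 49.81/60 = 12.8301667
  W ⇒ negate
Point 5:
  Lat: 12.485′ = 0.208083°; total 67.2080833
  S → negative
  Longitude: 48.515′ = 0.808583°; total 165.8085833
  hemisphere W, so the sign is −

1. -62.521100, 42.064000
2. -59.466833, -103.953233
3. 29.718167, -93.239500
4. 11.873133, -12.830167
5. -67.208083, -165.808583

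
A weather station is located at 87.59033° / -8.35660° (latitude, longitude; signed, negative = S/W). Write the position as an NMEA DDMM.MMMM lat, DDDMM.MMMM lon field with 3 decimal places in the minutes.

8735.420,N / 00821.396,W

φ: 87° + 0.590330 × 60 = 87° 35.41980′
Longitude is negative → W; |value| = 8.356600
Lon: fractional part 0.356600 → 21.39600 minutes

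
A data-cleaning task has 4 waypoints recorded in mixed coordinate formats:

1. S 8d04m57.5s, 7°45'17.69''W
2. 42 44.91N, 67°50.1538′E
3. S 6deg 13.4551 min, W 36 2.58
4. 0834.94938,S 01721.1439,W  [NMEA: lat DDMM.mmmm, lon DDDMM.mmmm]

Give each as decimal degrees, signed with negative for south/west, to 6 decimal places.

Point 1:
  Lat: 8 + 4/60 + 57.5/3600 = 8.0826389
  hemisphere S, so the sign is −
  Longitude: 45′ + 17.69″ = 45.29483′; 7 + 45.29483/60 = 7.7549139
  W → negative
Point 2:
  Lat: 44.91′ = 0.748500°; total 42.7485000
  N ⇒ keep positive
  Lon: 67 + 50.1538/60 = 67.8358967
  E → positive
Point 3:
  Lat: 13.4551′ = 0.224252°; total 6.2242517
  S ⇒ negate
  Longitude: 2.58′ = 0.043000°; total 36.0430000
  W → negative
Point 4:
  Latitude: degrees = first 2 digits = 8, minutes = 34.94938; 8 + 34.94938/60 = 8.5824897
  S ⇒ negate
  Lon: degrees = first 3 digits = 17, minutes = 21.1439; 17 + 21.1439/60 = 17.3523983
  W ⇒ negate

1. -8.082639, -7.754914
2. 42.748500, 67.835897
3. -6.224252, -36.043000
4. -8.582490, -17.352398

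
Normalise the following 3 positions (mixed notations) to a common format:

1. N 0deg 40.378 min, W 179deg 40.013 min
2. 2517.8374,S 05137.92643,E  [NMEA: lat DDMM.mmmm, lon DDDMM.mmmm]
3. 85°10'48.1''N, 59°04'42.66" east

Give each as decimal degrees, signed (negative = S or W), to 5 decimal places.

Point 1:
  φ: 0 + 40.378/60 = 0.672967
  N ⇒ keep positive
  Lon: 40.013′ = 0.666883°; total 179.666883
  W → negative
Point 2:
  φ: degrees = first 2 digits = 25, minutes = 17.8374; 25 + 17.8374/60 = 25.297290
  S → negative
  λ: degrees = first 3 digits = 51, minutes = 37.92643; 51 + 37.92643/60 = 51.632107
  E → positive
Point 3:
  φ: 85 + 10/60 + 48.1/3600 = 85.180028
  N ⇒ keep positive
  Lon: 59° + 4/60 + 42.66/3600 = 59 + 0.066667 + 0.011850 = 59.078517
  E → positive

1. 0.67297, -179.66688
2. -25.29729, 51.63211
3. 85.18003, 59.07852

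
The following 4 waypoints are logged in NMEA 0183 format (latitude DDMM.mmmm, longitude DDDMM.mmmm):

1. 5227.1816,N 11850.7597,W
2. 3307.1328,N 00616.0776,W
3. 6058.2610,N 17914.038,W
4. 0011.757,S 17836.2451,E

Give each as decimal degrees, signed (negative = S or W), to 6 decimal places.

1. 52.453027, -118.845995
2. 33.118880, -6.267960
3. 60.971017, -179.233967
4. -0.195950, 178.604085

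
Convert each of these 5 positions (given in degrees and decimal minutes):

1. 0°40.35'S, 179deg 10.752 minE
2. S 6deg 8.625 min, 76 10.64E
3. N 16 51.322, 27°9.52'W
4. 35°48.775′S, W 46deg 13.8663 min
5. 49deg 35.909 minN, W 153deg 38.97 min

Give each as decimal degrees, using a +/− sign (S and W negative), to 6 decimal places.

1. -0.672500, 179.179200
2. -6.143750, 76.177333
3. 16.855367, -27.158667
4. -35.812917, -46.231105
5. 49.598483, -153.649500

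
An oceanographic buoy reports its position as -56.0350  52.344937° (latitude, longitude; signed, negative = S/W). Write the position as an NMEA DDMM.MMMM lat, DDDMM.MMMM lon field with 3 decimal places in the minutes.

Latitude is negative → S; |value| = 56.035000
φ: 56° + 0.035000 × 60 = 56° 2.10000′
Lon: 52° + 0.344937 × 60 = 52° 20.69622′

5602.100,S / 05220.696,E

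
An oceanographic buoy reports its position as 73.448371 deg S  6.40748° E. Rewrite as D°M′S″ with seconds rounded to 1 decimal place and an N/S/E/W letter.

φ: whole degrees 73; 26.90226′ → 26′ and 54.136″
Longitude: 0.407480° → 24.44880′; 0.44880 × 60 = 26.928″

73°26′54.1″ S, 6°24′26.9″ E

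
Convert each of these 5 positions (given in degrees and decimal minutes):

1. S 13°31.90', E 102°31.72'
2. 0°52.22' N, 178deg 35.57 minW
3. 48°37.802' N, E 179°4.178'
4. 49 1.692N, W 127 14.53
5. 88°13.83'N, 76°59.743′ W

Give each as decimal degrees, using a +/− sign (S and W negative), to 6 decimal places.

Point 1:
  φ: 13 + 31.9/60 = 13.5316667
  S → negative
  Lon: 31.72′ = 0.528667°; total 102.5286667
  E → positive
Point 2:
  Lat: 52.22′ = 0.870333°; total 0.8703333
  N → positive
  Lon: 178 + 35.57/60 = 178.5928333
  hemisphere W, so the sign is −
Point 3:
  Lat: 48 + 37.802/60 = 48.6300333
  N ⇒ keep positive
  λ: 179 + 4.178/60 = 179.0696333
  E ⇒ keep positive
Point 4:
  Latitude: 1.692′ = 0.028200°; total 49.0282000
  N ⇒ keep positive
  Lon: 127 + 14.53/60 = 127.2421667
  W → negative
Point 5:
  φ: 88 + 13.83/60 = 88.2305000
  N → positive
  Longitude: 59.743′ = 0.995717°; total 76.9957167
  hemisphere W, so the sign is −

1. -13.531667, 102.528667
2. 0.870333, -178.592833
3. 48.630033, 179.069633
4. 49.028200, -127.242167
5. 88.230500, -76.995717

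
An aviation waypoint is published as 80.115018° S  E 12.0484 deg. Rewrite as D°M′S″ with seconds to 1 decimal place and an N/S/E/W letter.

80°06′54.1″ S, 12°02′54.2″ E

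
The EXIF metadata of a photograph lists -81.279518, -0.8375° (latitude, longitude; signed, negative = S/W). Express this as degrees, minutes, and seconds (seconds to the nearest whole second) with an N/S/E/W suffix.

Latitude is negative → S; |value| = 81.279518
Lat: 0.279518° → 16.77108′; 0.77108 × 60 = 46.26″
Longitude is negative → W; |value| = 0.837500
Lon: 0.837500 × 60 = 50.25000′ → 50′, remainder × 60 = 15.00″

81°16′46″ S, 0°50′15″ W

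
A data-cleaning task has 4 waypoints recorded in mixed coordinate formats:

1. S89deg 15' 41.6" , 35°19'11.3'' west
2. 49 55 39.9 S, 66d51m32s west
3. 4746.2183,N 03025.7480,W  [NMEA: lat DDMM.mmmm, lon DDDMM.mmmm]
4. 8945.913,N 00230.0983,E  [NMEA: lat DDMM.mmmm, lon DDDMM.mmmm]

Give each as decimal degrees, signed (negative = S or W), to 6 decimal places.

1. -89.261556, -35.319806
2. -49.927750, -66.858889
3. 47.770305, -30.429133
4. 89.765217, 2.501638

Point 1:
  Latitude: 89 + 15/60 + 41.6/3600 = 89.2615556
  S → negative
  Longitude: 35° + 19/60 + 11.3/3600 = 35 + 0.316667 + 0.003139 = 35.3198056
  W ⇒ negate
Point 2:
  φ: 55′ + 39.9″ = 55.66500′; 49 + 55.66500/60 = 49.9277500
  S ⇒ negate
  Longitude: 66° + 51/60 + 32/3600 = 66 + 0.850000 + 0.008889 = 66.8588889
  hemisphere W, so the sign is −
Point 3:
  φ: split at 2 digits → 47° and 46.2183′; 47 + 46.2183/60 = 47.7703050
  N → positive
  Longitude: split at 3 digits → 030° and 25.748′; 30 + 25.748/60 = 30.4291333
  W ⇒ negate
Point 4:
  Latitude: split at 2 digits → 89° and 45.913′; 89 + 45.913/60 = 89.7652167
  N → positive
  λ: degrees = first 3 digits = 2, minutes = 30.0983; 2 + 30.0983/60 = 2.5016383
  E → positive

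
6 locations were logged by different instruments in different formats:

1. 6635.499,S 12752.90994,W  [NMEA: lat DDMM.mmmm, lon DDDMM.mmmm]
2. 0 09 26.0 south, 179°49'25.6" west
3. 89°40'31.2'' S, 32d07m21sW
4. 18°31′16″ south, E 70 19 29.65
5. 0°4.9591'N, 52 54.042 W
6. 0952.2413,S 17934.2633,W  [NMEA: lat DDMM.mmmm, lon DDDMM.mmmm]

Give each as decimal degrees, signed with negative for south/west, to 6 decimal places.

Point 1:
  Latitude: degrees = first 2 digits = 66, minutes = 35.499; 66 + 35.499/60 = 66.5916500
  hemisphere S, so the sign is −
  λ: split at 3 digits → 127° and 52.90994′; 127 + 52.90994/60 = 127.8818323
  hemisphere W, so the sign is −
Point 2:
  Lat: 9′ + 26″ = 9.43333′; 0 + 9.43333/60 = 0.1572222
  S ⇒ negate
  Longitude: 179° + 49/60 + 25.6/3600 = 179 + 0.816667 + 0.007111 = 179.8237778
  hemisphere W, so the sign is −
Point 3:
  Latitude: 89 + 40/60 + 31.2/3600 = 89.6753333
  hemisphere S, so the sign is −
  Longitude: 32° + 7/60 + 21/3600 = 32 + 0.116667 + 0.005833 = 32.1225000
  hemisphere W, so the sign is −
Point 4:
  Latitude: 18 + 31/60 + 16/3600 = 18.5211111
  hemisphere S, so the sign is −
  λ: 70 + 19/60 + 29.65/3600 = 70.3249028
  E → positive
Point 5:
  Latitude: 0 + 4.9591/60 = 0.0826517
  N ⇒ keep positive
  λ: 54.042′ = 0.900700°; total 52.9007000
  W → negative
Point 6:
  φ: degrees = first 2 digits = 9, minutes = 52.2413; 9 + 52.2413/60 = 9.8706883
  S ⇒ negate
  Longitude: split at 3 digits → 179° and 34.2633′; 179 + 34.2633/60 = 179.5710550
  W → negative

1. -66.591650, -127.881832
2. -0.157222, -179.823778
3. -89.675333, -32.122500
4. -18.521111, 70.324903
5. 0.082652, -52.900700
6. -9.870688, -179.571055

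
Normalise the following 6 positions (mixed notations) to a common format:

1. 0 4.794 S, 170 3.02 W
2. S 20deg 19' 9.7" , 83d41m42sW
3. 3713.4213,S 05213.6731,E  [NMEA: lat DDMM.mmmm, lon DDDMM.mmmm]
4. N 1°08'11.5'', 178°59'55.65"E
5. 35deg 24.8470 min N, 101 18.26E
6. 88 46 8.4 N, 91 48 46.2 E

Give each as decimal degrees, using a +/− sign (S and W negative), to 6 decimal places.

1. -0.079900, -170.050333
2. -20.319361, -83.695000
3. -37.223688, 52.227885
4. 1.136528, 178.998792
5. 35.414117, 101.304333
6. 88.769000, 91.812833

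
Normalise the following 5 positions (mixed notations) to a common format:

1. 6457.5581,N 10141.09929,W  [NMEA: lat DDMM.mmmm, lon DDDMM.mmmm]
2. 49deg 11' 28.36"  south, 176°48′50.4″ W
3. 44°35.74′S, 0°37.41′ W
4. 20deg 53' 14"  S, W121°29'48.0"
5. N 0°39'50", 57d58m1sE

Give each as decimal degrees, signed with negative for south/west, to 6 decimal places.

1. 64.959302, -101.684988
2. -49.191211, -176.814000
3. -44.595667, -0.623500
4. -20.887222, -121.496667
5. 0.663889, 57.966944

Point 1:
  φ: degrees = first 2 digits = 64, minutes = 57.5581; 64 + 57.5581/60 = 64.9593017
  N ⇒ keep positive
  λ: split at 3 digits → 101° and 41.09929′; 101 + 41.09929/60 = 101.6849882
  W ⇒ negate
Point 2:
  φ: 49° + 11/60 + 28.36/3600 = 49 + 0.183333 + 0.007878 = 49.1912111
  S → negative
  Lon: 48′ + 50.4″ = 48.84000′; 176 + 48.84000/60 = 176.8140000
  W ⇒ negate
Point 3:
  φ: 44 + 35.74/60 = 44.5956667
  S ⇒ negate
  Longitude: 37.41′ = 0.623500°; total 0.6235000
  W ⇒ negate
Point 4:
  Latitude: 53′ + 14″ = 53.23333′; 20 + 53.23333/60 = 20.8872222
  hemisphere S, so the sign is −
  Lon: 121° + 29/60 + 48/3600 = 121 + 0.483333 + 0.013333 = 121.4966667
  W ⇒ negate
Point 5:
  φ: 39′ + 50″ = 39.83333′; 0 + 39.83333/60 = 0.6638889
  N ⇒ keep positive
  Longitude: 57 + 58/60 + 1/3600 = 57.9669444
  E ⇒ keep positive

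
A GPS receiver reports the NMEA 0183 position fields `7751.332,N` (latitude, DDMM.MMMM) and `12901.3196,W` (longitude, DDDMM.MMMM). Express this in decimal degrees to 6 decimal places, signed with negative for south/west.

Latitude: split at 2 digits → 77° and 51.332′; 77 + 51.332/60 = 77.8555333
N ⇒ keep positive
λ: split at 3 digits → 129° and 1.3196′; 129 + 1.3196/60 = 129.0219933
hemisphere W, so the sign is −

77.855533, -129.021993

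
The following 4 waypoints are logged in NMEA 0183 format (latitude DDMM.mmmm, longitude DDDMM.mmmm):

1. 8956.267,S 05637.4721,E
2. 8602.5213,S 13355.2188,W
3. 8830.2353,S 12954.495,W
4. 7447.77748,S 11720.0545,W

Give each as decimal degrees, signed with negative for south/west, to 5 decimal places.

Point 1:
  φ: split at 2 digits → 89° and 56.267′; 89 + 56.267/60 = 89.937783
  hemisphere S, so the sign is −
  λ: degrees = first 3 digits = 56, minutes = 37.4721; 56 + 37.4721/60 = 56.624535
  E → positive
Point 2:
  φ: split at 2 digits → 86° and 2.5213′; 86 + 2.5213/60 = 86.042022
  hemisphere S, so the sign is −
  Longitude: split at 3 digits → 133° and 55.2188′; 133 + 55.2188/60 = 133.920313
  hemisphere W, so the sign is −
Point 3:
  Lat: degrees = first 2 digits = 88, minutes = 30.2353; 88 + 30.2353/60 = 88.503922
  hemisphere S, so the sign is −
  Lon: degrees = first 3 digits = 129, minutes = 54.495; 129 + 54.495/60 = 129.908250
  hemisphere W, so the sign is −
Point 4:
  φ: split at 2 digits → 74° and 47.77748′; 74 + 47.77748/60 = 74.796291
  hemisphere S, so the sign is −
  Lon: degrees = first 3 digits = 117, minutes = 20.0545; 117 + 20.0545/60 = 117.334242
  W → negative

1. -89.93778, 56.62454
2. -86.04202, -133.92031
3. -88.50392, -129.90825
4. -74.79629, -117.33424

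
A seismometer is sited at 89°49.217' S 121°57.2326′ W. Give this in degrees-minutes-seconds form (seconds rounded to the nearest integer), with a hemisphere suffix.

89°49′13″ S, 121°57′14″ W

Lat: 49.21700′ → 49′ and 0.21700 × 60 = 13.02″
Longitude: fractional minutes 0.23260 × 60 = 13.96″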